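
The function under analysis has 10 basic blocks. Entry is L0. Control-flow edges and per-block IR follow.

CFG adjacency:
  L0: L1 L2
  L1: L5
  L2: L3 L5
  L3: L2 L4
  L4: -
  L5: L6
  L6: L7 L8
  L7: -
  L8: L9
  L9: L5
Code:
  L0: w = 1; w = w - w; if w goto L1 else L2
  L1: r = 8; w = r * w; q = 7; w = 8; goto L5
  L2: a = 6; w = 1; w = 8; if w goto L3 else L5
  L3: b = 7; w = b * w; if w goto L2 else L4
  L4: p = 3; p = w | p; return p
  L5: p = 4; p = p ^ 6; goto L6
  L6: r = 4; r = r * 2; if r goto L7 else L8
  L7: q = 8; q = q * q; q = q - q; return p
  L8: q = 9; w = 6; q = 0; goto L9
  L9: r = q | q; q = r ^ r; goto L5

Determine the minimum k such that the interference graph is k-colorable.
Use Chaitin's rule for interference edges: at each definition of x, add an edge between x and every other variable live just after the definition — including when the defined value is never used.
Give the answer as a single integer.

Answer: 3

Working:
Block summaries:
  L0: def={w} ue=∅
  L1: def={q,r,w} ue={w}
  L2: def={a,w} ue=∅
  L3: def={b,w} ue={w}
  L4: def={p} ue={w}
  L5: def={p} ue=∅
  L6: def={r} ue=∅
  L7: def={q} ue={p}
  L8: def={q,w} ue=∅
  L9: def={q,r} ue={q}

Backward fixpoint:
  L0: in=∅ out={w}
  L1: in={w} out=∅
  L2: in=∅ out={w}
  L3: in={w} out={w}
  L4: in={w} out=∅
  L5: in=∅ out={p}
  L6: in={p} out={p}
  L7: in={p} out=∅
  L8: in=∅ out={q}
  L9: in={q} out=∅

Interference:
  a: ∅
  b: {w}
  p: {q,r,w}
  q: {p}
  r: {p,w}
  w: {b,p,r}

Chromatic number:
  clique {p,r,w} ⇒ need ≥ 3
  assign a→R0 b→R0 p→R0 q→R1 r→R2 w→R1 — no edge inside a register ⇒ χ ≤ 3
  χ = 3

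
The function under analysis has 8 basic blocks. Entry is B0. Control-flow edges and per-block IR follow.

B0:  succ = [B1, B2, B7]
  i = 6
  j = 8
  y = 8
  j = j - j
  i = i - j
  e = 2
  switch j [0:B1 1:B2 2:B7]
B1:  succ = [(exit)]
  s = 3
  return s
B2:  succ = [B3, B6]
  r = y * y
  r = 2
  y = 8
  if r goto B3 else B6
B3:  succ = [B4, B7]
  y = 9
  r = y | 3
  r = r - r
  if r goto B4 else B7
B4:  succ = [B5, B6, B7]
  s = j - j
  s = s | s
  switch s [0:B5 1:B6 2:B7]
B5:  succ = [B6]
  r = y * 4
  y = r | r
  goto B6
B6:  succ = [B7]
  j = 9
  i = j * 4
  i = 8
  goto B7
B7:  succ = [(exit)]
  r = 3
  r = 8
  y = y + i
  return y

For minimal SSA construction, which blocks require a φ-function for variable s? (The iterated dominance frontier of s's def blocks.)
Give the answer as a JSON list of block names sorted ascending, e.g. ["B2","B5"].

Answer: ["B6", "B7"]

Analysis:
idom tree: B1←B0 B2←B0 B3←B2 B4←B3 B5←B4 B6←B2 B7←B0
Dom∩ at merges:
  B6: preds {B2,B4,B5}: {B0,B2} ∩ {B0,B2,B3,B4} ∩ {B0,B2,B3,B4,B5} = {B0,B2}; idom=B2
  B7: preds {B0,B3,B4,B6}: {B0} ∩ {B0,B2,B3} ∩ {B0,B2,B3,B4} ∩ {B0,B2,B6} = {B0}; idom=B0

DF derivation:
  join B6 pred B2: · stop@B2
  join B6 pred B4: B4→B3 stop@B2
  join B6 pred B5: B5→B4→B3 stop@B2
  join B7 pred B0: · stop@B0
  join B7 pred B3: B3→B2 stop@B0
  join B7 pred B4: B4→B3→B2 stop@B0
  join B7 pred B6: B6→B2 stop@B0
  DF(B0)=∅
  DF(B1)=∅
  DF(B2)={B7}
  DF(B3)={B6,B7}
  DF(B4)={B6,B7}
  DF(B5)={B6}
  DF(B6)={B7}
  DF(B7)=∅

φ for s: defs {B1,B4}
  DF⁺ = {B6,B7}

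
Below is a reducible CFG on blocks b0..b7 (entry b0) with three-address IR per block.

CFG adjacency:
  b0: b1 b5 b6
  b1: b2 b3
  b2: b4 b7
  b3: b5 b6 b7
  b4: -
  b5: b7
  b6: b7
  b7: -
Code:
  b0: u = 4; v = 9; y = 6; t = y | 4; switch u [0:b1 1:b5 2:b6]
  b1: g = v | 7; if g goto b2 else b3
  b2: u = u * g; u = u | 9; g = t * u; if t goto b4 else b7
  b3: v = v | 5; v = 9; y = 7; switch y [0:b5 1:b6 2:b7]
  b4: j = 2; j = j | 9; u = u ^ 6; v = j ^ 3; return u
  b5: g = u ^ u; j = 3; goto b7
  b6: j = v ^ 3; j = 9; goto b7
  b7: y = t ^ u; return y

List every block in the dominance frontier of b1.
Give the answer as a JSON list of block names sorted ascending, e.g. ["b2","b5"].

idom tree: b1←b0 b2←b1 b3←b1 b4←b2 b5←b0 b6←b0 b7←b0
Dom at joins:
  b5: preds {b0,b3}: {b0} ∩ {b0,b1,b3} = {b0}; idom=b0
  b6: preds {b0,b3}: {b0} ∩ {b0,b1,b3} = {b0}; idom=b0
  b7: preds {b2,b3,b5,b6}: {b0,b1,b2} ∩ {b0,b1,b3} ∩ {b0,b5} ∩ {b0,b6} = {b0}; idom=b0

Frontier:
  join b5 pred b0: · stop@b0
  join b5 pred b3: b3→b1 stop@b0
  join b6 pred b0: · stop@b0
  join b6 pred b3: b3→b1 stop@b0
  join b7 pred b2: b2→b1 stop@b0
  join b7 pred b3: b3→b1 stop@b0
  join b7 pred b5: b5 stop@b0
  join b7 pred b6: b6 stop@b0
  b0 → ∅
  b1 → {b5,b6,b7}
  b2 → {b7}
  b3 → {b5,b6,b7}
  b4 → ∅
  b5 → {b7}
  b6 → {b7}
  b7 → ∅

DF(b1) = ["b5", "b6", "b7"]

Answer: ["b5", "b6", "b7"]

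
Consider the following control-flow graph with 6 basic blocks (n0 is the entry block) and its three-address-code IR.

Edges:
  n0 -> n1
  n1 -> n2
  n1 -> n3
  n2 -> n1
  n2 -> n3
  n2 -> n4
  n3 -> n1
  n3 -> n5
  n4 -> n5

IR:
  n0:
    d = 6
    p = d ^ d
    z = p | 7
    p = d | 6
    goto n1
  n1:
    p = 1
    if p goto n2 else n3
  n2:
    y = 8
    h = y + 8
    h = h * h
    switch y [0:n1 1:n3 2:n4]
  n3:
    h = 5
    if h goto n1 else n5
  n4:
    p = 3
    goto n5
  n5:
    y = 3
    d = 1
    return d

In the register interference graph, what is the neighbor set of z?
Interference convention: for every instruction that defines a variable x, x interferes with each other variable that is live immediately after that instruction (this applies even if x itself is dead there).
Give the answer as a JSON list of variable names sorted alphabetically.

Answer: ["d"]

Derivation:
def/use:
  n0: {d,p,z} / ∅
  n1: {p} / ∅
  n2: {h,y} / ∅
  n3: {h} / ∅
  n4: {p} / ∅
  n5: {d,y} / ∅

Live sets:
  live n0: ∅→∅
  live n1: ∅→∅
  live n2: ∅→∅
  live n3: ∅→∅
  live n4: ∅→∅
  live n5: ∅→∅

Conflict graph:
  d↔{p,z}
  h↔{y}
  p↔{d}
  y↔{h}
  z↔{d}

N(z) = ["d"]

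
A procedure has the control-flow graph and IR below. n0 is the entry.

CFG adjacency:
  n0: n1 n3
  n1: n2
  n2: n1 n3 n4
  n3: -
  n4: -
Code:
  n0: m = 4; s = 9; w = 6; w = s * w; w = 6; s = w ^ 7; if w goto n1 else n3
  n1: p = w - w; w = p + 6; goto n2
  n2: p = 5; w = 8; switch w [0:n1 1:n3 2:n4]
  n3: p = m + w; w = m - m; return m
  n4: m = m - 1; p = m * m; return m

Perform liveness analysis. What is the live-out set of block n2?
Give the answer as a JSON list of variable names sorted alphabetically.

Answer: ["m", "w"]

Working:
Per-block:
  n0 def {m,s,w} use ∅
  n1 def {p,w} use {w}
  n2 def {p,w} use ∅
  n3 def {p,w} use {m,w}
  n4 def {m,p} use {m}

Live sets:
  live n0: ∅→{m,w}
  live n1: {m,w}→{m}
  live n2: {m}→{m,w}
  live n3: {m,w}→∅
  live n4: {m}→∅

live-out(n2) = ["m", "w"]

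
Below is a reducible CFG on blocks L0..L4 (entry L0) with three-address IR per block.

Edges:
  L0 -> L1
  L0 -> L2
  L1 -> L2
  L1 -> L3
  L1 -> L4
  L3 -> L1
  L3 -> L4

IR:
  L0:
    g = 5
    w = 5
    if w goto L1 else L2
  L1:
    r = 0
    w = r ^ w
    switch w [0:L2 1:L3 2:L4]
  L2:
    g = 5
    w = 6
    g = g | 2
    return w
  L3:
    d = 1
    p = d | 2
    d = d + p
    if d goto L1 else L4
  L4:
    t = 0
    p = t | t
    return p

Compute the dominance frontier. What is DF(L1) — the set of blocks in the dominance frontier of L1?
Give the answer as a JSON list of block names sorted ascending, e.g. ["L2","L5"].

idom tree: L1←L0 L2←L0 L3←L1 L4←L1
Dom at joins:
  L1: preds {L0,L3}: {L0} ∩ {L0,L1,L3} = {L0}; idom=L0
  L2: preds {L0,L1}: {L0} ∩ {L0,L1} = {L0}; idom=L0
  L4: preds {L1,L3}: {L0,L1} ∩ {L0,L1,L3} = {L0,L1}; idom=L1

DF derivation:
  join L1 pred L0: · stop@L0
  join L1 pred L3: L3→L1 stop@L0
  join L2 pred L0: · stop@L0
  join L2 pred L1: L1 stop@L0
  join L4 pred L1: · stop@L1
  join L4 pred L3: L3 stop@L1
  L0: DF=∅
  L1: DF={L1,L2}
  L2: DF=∅
  L3: DF={L1,L4}
  L4: DF=∅

DF(L1) = ["L1", "L2"]

Answer: ["L1", "L2"]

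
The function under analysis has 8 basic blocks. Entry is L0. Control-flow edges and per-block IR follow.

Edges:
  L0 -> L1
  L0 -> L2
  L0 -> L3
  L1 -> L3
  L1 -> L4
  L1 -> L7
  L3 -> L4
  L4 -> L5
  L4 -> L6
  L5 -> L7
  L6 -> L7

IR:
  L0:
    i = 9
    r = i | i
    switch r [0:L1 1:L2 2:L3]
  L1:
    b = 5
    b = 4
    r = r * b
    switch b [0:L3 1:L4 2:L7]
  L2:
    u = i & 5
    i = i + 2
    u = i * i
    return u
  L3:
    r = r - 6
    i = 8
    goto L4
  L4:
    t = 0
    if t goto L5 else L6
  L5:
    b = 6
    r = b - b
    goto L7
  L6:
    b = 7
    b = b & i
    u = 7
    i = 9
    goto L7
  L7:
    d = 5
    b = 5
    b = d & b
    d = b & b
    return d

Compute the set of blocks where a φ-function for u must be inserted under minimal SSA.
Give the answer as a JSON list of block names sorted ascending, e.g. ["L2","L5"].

Answer: ["L7"]

Derivation:
idom tree: L1←L0 L2←L0 L3←L0 L4←L0 L5←L4 L6←L4 L7←L0
Join-block Dom:
  L3: preds {L0,L1}: {L0} ∩ {L0,L1} = {L0}; idom=L0
  L4: preds {L1,L3}: {L0,L1} ∩ {L0,L3} = {L0}; idom=L0
  L7: preds {L1,L5,L6}: {L0,L1} ∩ {L0,L4,L5} ∩ {L0,L4,L6} = {L0}; idom=L0

DF derivation:
  join L3 pred L0: · stop@L0
  join L3 pred L1: L1 stop@L0
  join L4 pred L1: L1 stop@L0
  join L4 pred L3: L3 stop@L0
  join L7 pred L1: L1 stop@L0
  join L7 pred L5: L5→L4 stop@L0
  join L7 pred L6: L6→L4 stop@L0
  DF(L0)=∅
  DF(L1)={L3,L4,L7}
  DF(L2)=∅
  DF(L3)={L4}
  DF(L4)={L7}
  DF(L5)={L7}
  DF(L6)={L7}
  DF(L7)=∅

φ for u: defs {L2,L6}
  DF⁺ = {L7}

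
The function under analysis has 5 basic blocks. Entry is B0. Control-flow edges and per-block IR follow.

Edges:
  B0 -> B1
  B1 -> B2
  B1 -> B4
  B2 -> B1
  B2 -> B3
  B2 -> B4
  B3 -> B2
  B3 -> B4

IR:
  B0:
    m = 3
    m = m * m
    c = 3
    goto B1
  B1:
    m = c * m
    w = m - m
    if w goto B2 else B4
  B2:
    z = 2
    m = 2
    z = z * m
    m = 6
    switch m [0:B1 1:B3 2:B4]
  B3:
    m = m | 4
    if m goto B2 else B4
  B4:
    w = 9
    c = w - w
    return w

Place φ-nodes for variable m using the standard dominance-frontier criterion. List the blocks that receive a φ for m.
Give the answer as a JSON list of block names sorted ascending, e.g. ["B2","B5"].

Answer: ["B1", "B2", "B4"]

Working:
idom tree: B1←B0 B2←B1 B3←B2 B4←B1
Dom at joins:
  B1: preds {B0,B2}: {B0} ∩ {B0,B1,B2} = {B0}; idom=B0
  B2: preds {B1,B3}: {B0,B1} ∩ {B0,B1,B2,B3} = {B0,B1}; idom=B1
  B4: preds {B1,B2,B3}: {B0,B1} ∩ {B0,B1,B2} ∩ {B0,B1,B2,B3} = {B0,B1}; idom=B1

DF derivation:
  join B1 pred B0: · stop@B0
  join B1 pred B2: B2→B1 stop@B0
  join B2 pred B1: · stop@B1
  join B2 pred B3: B3→B2 stop@B1
  join B4 pred B1: · stop@B1
  join B4 pred B2: B2 stop@B1
  join B4 pred B3: B3→B2 stop@B1
  DF(B0)=∅
  DF(B1)={B1}
  DF(B2)={B1,B2,B4}
  DF(B3)={B2,B4}
  DF(B4)=∅

φ for m: defs {B0,B1,B2,B3}
  DF⁺ = {B1,B2,B4}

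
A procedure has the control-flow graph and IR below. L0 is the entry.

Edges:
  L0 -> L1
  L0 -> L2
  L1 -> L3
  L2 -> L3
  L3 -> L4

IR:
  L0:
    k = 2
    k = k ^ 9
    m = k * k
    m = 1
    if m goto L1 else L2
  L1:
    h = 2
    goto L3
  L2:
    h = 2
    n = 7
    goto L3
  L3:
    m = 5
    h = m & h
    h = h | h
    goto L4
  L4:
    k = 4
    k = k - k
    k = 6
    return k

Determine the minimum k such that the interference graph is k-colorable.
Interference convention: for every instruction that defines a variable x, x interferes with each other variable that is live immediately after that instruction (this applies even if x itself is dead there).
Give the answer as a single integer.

Per-block:
  L0: def={k,m} ue=∅
  L1: def={h} ue=∅
  L2: def={h,n} ue=∅
  L3: def={h,m} ue={h}
  L4: def={k} ue=∅

Backward fixpoint:
  live L0: ∅→∅
  live L1: ∅→{h}
  live L2: ∅→{h}
  live L3: {h}→∅
  live L4: ∅→∅

Conflict graph:
  h — {m,n}
  k — ∅
  m — {h}
  n — {h}

Colouring:
  clique {h,m} ⇒ need ≥ 2
  2-colouring: c0={h,k}  c1={m,n}
  χ = 2

Answer: 2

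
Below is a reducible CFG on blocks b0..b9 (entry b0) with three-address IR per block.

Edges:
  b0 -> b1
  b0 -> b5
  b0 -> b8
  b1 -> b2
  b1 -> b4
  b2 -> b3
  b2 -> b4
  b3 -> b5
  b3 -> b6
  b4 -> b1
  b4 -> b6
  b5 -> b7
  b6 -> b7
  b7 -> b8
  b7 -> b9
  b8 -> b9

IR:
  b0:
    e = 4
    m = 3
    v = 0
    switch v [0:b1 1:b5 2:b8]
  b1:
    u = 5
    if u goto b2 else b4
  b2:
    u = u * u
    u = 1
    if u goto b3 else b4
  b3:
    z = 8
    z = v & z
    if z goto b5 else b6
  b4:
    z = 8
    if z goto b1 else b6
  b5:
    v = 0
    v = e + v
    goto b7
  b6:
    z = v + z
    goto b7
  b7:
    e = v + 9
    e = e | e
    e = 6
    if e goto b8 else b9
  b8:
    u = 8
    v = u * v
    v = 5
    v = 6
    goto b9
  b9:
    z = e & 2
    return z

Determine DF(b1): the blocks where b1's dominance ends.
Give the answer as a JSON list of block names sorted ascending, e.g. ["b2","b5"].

idom tree: b1←b0 b2←b1 b3←b2 b4←b1 b5←b0 b6←b1 b7←b0 b8←b0 b9←b0
Join-block Dom:
  b1: preds {b0,b4}: {b0} ∩ {b0,b1,b4} = {b0}; idom=b0
  b4: preds {b1,b2}: {b0,b1} ∩ {b0,b1,b2} = {b0,b1}; idom=b1
  b5: preds {b0,b3}: {b0} ∩ {b0,b1,b2,b3} = {b0}; idom=b0
  b6: preds {b3,b4}: {b0,b1,b2,b3} ∩ {b0,b1,b4} = {b0,b1}; idom=b1
  b7: preds {b5,b6}: {b0,b5} ∩ {b0,b1,b6} = {b0}; idom=b0
  b8: preds {b0,b7}: {b0} ∩ {b0,b7} = {b0}; idom=b0
  b9: preds {b7,b8}: {b0,b7} ∩ {b0,b8} = {b0}; idom=b0

Frontier:
  join b1 pred b0: · stop@b0
  join b1 pred b4: b4→b1 stop@b0
  join b4 pred b1: · stop@b1
  join b4 pred b2: b2 stop@b1
  join b5 pred b0: · stop@b0
  join b5 pred b3: b3→b2→b1 stop@b0
  join b6 pred b3: b3→b2 stop@b1
  join b6 pred b4: b4 stop@b1
  join b7 pred b5: b5 stop@b0
  join b7 pred b6: b6→b1 stop@b0
  join b8 pred b0: · stop@b0
  join b8 pred b7: b7 stop@b0
  join b9 pred b7: b7 stop@b0
  join b9 pred b8: b8 stop@b0
  b0 → ∅
  b1 → {b1,b5,b7}
  b2 → {b4,b5,b6}
  b3 → {b5,b6}
  b4 → {b1,b6}
  b5 → {b7}
  b6 → {b7}
  b7 → {b8,b9}
  b8 → {b9}
  b9 → ∅

DF(b1) = ["b1", "b5", "b7"]

Answer: ["b1", "b5", "b7"]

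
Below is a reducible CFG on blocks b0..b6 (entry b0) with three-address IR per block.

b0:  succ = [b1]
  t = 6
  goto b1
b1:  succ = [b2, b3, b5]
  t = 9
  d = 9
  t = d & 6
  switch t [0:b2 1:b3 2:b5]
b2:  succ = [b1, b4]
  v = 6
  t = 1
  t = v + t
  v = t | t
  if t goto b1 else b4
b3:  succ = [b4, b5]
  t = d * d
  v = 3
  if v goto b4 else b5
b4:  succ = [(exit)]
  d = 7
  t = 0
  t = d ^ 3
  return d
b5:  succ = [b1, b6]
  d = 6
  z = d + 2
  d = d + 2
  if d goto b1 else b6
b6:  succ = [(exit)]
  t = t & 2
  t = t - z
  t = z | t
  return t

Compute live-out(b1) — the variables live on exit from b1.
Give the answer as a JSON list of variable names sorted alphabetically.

Per-block:
  b0: def={t} ue=∅
  b1: def={d,t} ue=∅
  b2: def={t,v} ue=∅
  b3: def={t,v} ue={d}
  b4: def={d,t} ue=∅
  b5: def={d,z} ue=∅
  b6: def={t} ue={t,z}

Backward fixpoint:
  b0 li=∅ lo=∅
  b1 li=∅ lo={d,t}
  b2 li=∅ lo=∅
  b3 li={d} lo={t}
  b4 li=∅ lo=∅
  b5 li={t} lo={t,z}
  b6 li={t,z} lo=∅

live-out(b1) = ["d", "t"]

Answer: ["d", "t"]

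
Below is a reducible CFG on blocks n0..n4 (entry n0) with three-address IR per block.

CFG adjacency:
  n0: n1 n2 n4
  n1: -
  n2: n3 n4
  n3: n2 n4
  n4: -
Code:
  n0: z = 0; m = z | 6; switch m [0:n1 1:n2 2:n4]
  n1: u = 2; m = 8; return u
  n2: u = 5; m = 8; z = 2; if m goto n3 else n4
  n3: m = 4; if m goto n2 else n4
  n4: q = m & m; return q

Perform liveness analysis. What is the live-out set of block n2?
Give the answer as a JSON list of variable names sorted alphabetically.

Block summaries:
  n0 def {m,z} use ∅
  n1 def {m,u} use ∅
  n2 def {m,u,z} use ∅
  n3 def {m} use ∅
  n4 def {q} use {m}

Live sets:
  live n0: ∅→{m}
  live n1: ∅→∅
  live n2: ∅→{m}
  live n3: ∅→{m}
  live n4: {m}→∅

live-out(n2) = ["m"]

Answer: ["m"]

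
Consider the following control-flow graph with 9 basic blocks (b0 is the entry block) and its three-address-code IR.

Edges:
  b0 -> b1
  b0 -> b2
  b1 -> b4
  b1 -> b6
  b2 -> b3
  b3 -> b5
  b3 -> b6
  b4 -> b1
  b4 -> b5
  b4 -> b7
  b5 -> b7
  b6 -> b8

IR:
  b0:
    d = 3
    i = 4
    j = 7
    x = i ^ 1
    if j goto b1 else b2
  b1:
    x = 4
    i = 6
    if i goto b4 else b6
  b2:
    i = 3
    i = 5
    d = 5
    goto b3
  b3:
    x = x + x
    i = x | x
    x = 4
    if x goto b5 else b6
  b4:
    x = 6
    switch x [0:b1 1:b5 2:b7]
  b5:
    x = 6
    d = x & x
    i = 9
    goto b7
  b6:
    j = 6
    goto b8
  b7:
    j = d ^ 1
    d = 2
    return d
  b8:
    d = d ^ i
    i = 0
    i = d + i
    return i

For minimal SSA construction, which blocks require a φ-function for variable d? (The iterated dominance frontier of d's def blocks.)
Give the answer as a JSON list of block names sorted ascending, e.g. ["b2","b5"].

Answer: ["b5", "b6", "b7"]

Working:
idom tree: b1←b0 b2←b0 b3←b2 b4←b1 b5←b0 b6←b0 b7←b0 b8←b6
Dom at joins:
  b1: preds {b0,b4}: {b0} ∩ {b0,b1,b4} = {b0}; idom=b0
  b5: preds {b3,b4}: {b0,b2,b3} ∩ {b0,b1,b4} = {b0}; idom=b0
  b6: preds {b1,b3}: {b0,b1} ∩ {b0,b2,b3} = {b0}; idom=b0
  b7: preds {b4,b5}: {b0,b1,b4} ∩ {b0,b5} = {b0}; idom=b0

DF walk-up:
  b1←b0: walk · to b0
  b1←b4: walk b4→b1 to b0
  b5←b3: walk b3→b2 to b0
  b5←b4: walk b4→b1 to b0
  b6←b1: walk b1 to b0
  b6←b3: walk b3→b2 to b0
  b7←b4: walk b4→b1 to b0
  b7←b5: walk b5 to b0
  DF(b0)=∅
  DF(b1)={b1,b5,b6,b7}
  DF(b2)={b5,b6}
  DF(b3)={b5,b6}
  DF(b4)={b1,b5,b7}
  DF(b5)={b7}
  DF(b6)=∅
  DF(b7)=∅
  DF(b8)=∅

φ for d: defs {b0,b2,b5,b7,b8}
  DF⁺ = {b5,b6,b7}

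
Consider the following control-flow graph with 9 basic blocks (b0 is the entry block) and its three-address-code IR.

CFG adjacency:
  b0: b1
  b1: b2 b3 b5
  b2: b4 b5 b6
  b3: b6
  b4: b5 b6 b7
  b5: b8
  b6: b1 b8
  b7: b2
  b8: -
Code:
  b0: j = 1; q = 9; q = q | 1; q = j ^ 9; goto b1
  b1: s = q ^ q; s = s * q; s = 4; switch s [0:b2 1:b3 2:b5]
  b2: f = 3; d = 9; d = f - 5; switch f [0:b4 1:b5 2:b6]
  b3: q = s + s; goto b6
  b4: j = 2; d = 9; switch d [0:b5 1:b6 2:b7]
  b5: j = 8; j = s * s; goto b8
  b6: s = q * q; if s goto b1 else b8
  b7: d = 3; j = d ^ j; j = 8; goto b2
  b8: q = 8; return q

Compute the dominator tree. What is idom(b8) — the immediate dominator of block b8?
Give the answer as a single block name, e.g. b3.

Answer: b1

Working:
idom tree: b1←b0 b2←b1 b3←b1 b4←b2 b5←b1 b6←b1 b7←b4 b8←b1
Join-block Dom:
  b1: preds {b0,b6}: {b0} ∩ {b0,b1,b6} = {b0}; idom=b0
  b2: preds {b1,b7}: {b0,b1} ∩ {b0,b1,b2,b4,b7} = {b0,b1}; idom=b1
  b5: preds {b1,b2,b4}: {b0,b1} ∩ {b0,b1,b2} ∩ {b0,b1,b2,b4} = {b0,b1}; idom=b1
  b6: preds {b2,b3,b4}: {b0,b1,b2} ∩ {b0,b1,b3} ∩ {b0,b1,b2,b4} = {b0,b1}; idom=b1
  b8: preds {b5,b6}: {b0,b1,b5} ∩ {b0,b1,b6} = {b0,b1}; idom=b1

idom(b8) = b1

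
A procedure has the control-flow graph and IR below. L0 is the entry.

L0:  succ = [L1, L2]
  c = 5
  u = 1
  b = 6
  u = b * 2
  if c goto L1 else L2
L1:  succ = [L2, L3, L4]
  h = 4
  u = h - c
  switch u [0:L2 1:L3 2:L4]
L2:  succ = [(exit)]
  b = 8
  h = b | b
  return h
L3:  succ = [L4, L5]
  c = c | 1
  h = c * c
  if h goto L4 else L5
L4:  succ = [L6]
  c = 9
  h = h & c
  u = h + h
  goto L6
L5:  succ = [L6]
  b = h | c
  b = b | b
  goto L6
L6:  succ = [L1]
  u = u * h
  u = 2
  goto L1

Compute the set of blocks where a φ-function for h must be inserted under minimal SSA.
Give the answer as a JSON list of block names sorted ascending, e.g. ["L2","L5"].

idom tree: L1←L0 L2←L0 L3←L1 L4←L1 L5←L3 L6←L1
Join-block Dom:
  L1: preds {L0,L6}: {L0} ∩ {L0,L1,L6} = {L0}; idom=L0
  L2: preds {L0,L1}: {L0} ∩ {L0,L1} = {L0}; idom=L0
  L4: preds {L1,L3}: {L0,L1} ∩ {L0,L1,L3} = {L0,L1}; idom=L1
  L6: preds {L4,L5}: {L0,L1,L4} ∩ {L0,L1,L3,L5} = {L0,L1}; idom=L1

Frontier:
  L1←L0: walk · to L0
  L1←L6: walk L6→L1 to L0
  L2←L0: walk · to L0
  L2←L1: walk L1 to L0
  L4←L1: walk · to L1
  L4←L3: walk L3 to L1
  L6←L4: walk L4 to L1
  L6←L5: walk L5→L3 to L1
  L0: DF=∅
  L1: DF={L1,L2}
  L2: DF=∅
  L3: DF={L4,L6}
  L4: DF={L6}
  L5: DF={L6}
  L6: DF={L1}

φ for h: defs {L1,L2,L3,L4}
  DF⁺ = {L1,L2,L4,L6}

Answer: ["L1", "L2", "L4", "L6"]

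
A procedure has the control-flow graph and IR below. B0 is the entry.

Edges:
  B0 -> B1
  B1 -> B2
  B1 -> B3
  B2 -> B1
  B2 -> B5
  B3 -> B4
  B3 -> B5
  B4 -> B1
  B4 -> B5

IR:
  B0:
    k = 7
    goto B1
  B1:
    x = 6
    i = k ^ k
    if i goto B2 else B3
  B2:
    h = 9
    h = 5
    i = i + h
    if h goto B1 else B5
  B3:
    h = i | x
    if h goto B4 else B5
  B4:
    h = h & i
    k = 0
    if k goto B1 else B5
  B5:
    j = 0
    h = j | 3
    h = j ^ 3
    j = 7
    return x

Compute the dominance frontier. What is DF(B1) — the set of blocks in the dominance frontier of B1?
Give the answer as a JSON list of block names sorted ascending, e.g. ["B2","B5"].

Answer: ["B1"]

Working:
idom tree: B1←B0 B2←B1 B3←B1 B4←B3 B5←B1
Dom at joins:
  B1: preds {B0,B2,B4}: {B0} ∩ {B0,B1,B2} ∩ {B0,B1,B3,B4} = {B0}; idom=B0
  B5: preds {B2,B3,B4}: {B0,B1,B2} ∩ {B0,B1,B3} ∩ {B0,B1,B3,B4} = {B0,B1}; idom=B1

DF walk-up:
  B1←B0: walk · to B0
  B1←B2: walk B2→B1 to B0
  B1←B4: walk B4→B3→B1 to B0
  B5←B2: walk B2 to B1
  B5←B3: walk B3 to B1
  B5←B4: walk B4→B3 to B1
  B0: DF=∅
  B1: DF={B1}
  B2: DF={B1,B5}
  B3: DF={B1,B5}
  B4: DF={B1,B5}
  B5: DF=∅

DF(B1) = ["B1"]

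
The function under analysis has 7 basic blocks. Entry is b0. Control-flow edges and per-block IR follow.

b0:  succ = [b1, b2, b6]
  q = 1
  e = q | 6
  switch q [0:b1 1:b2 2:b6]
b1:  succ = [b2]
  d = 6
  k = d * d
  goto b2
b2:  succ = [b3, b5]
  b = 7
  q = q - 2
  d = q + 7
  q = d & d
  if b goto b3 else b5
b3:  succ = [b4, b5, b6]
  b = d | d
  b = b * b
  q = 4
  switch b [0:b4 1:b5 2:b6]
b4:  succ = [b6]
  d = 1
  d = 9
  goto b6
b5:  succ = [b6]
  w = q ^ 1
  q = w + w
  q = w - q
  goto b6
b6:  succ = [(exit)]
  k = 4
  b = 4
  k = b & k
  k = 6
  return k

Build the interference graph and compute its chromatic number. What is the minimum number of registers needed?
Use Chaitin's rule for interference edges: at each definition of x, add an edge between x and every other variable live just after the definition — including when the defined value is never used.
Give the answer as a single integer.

Answer: 3

Derivation:
def/use:
  b0 def {e,q} use ∅
  b1 def {d,k} use ∅
  b2 def {b,d,q} use {q}
  b3 def {b,q} use {d}
  b4 def {d} use ∅
  b5 def {q,w} use {q}
  b6 def {b,k} use ∅

Live sets:
  b0 li=∅ lo={q}
  b1 li={q} lo={q}
  b2 li={q} lo={d,q}
  b3 li={d} lo={q}
  b4 li=∅ lo=∅
  b5 li={q} lo=∅
  b6 li=∅ lo=∅

Conflict graph:
  b: {d,k,q}
  d: {b,q}
  e: {q}
  k: {b,q}
  q: {b,d,e,k,w}
  w: {q}

Registers:
  {b,d,q} pairwise interfere (3-clique) ⇒ χ ≥ 3
  assign b→R1 d→R2 e→R1 k→R2 q→R0 w→R1 — no edge inside a register ⇒ χ ≤ 3
  χ = 3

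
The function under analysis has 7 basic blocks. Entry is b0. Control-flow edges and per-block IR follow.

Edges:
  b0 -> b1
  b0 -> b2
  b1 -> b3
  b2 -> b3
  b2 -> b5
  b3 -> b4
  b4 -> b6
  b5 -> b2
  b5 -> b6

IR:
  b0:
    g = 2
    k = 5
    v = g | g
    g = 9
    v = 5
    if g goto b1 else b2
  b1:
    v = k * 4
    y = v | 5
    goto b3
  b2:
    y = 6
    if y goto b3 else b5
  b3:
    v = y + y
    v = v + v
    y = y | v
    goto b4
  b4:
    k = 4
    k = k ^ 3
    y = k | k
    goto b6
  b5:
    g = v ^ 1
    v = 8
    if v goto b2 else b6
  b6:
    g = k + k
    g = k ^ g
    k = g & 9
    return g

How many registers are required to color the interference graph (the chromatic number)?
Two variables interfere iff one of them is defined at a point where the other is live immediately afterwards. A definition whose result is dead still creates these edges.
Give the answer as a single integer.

Per-block:
  b0: def={g,k,v} ue=∅
  b1: def={v,y} ue={k}
  b2: def={y} ue=∅
  b3: def={v,y} ue={y}
  b4: def={k,y} ue=∅
  b5: def={g,v} ue={v}
  b6: def={g,k} ue={k}

Backward fixpoint:
  b0 li=∅ lo={k,v}
  b1 li={k} lo={y}
  b2 li={k,v} lo={k,v,y}
  b3 li={y} lo=∅
  b4 li=∅ lo={k}
  b5 li={k,v} lo={k,v}
  b6 li={k} lo=∅

Interference:
  g: {k,v}
  k: {g,v,y}
  v: {g,k,y}
  y: {k,v}

Registers:
  lower bound: {g,k,v} mutually conflict ⇒ χ ≥ 3
  assign g→r2 k→r0 v→r1 y→r2 — no edge inside a register ⇒ χ ≤ 3
  χ = 3

Answer: 3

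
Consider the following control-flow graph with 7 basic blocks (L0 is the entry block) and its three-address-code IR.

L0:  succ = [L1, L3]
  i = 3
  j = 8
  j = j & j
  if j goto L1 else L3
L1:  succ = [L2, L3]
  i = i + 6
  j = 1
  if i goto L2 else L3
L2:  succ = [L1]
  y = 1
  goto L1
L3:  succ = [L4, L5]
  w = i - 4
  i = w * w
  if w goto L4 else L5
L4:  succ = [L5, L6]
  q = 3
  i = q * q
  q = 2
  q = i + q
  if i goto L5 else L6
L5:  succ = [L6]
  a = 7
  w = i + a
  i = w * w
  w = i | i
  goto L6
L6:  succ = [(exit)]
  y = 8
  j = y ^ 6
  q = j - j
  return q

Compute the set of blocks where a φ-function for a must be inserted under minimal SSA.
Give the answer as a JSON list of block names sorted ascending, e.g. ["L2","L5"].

idom tree: L1←L0 L2←L1 L3←L0 L4←L3 L5←L3 L6←L3
Dom at joins:
  L1: preds {L0,L2}: {L0} ∩ {L0,L1,L2} = {L0}; idom=L0
  L3: preds {L0,L1}: {L0} ∩ {L0,L1} = {L0}; idom=L0
  L5: preds {L3,L4}: {L0,L3} ∩ {L0,L3,L4} = {L0,L3}; idom=L3
  L6: preds {L4,L5}: {L0,L3,L4} ∩ {L0,L3,L5} = {L0,L3}; idom=L3

DF derivation:
  join L1 pred L0: · stop@L0
  join L1 pred L2: L2→L1 stop@L0
  join L3 pred L0: · stop@L0
  join L3 pred L1: L1 stop@L0
  join L5 pred L3: · stop@L3
  join L5 pred L4: L4 stop@L3
  join L6 pred L4: L4 stop@L3
  join L6 pred L5: L5 stop@L3
  DF(L0)=∅
  DF(L1)={L1,L3}
  DF(L2)={L1}
  DF(L3)=∅
  DF(L4)={L5,L6}
  DF(L5)={L6}
  DF(L6)=∅

φ for a: defs {L5}
  DF⁺ = {L6}

Answer: ["L6"]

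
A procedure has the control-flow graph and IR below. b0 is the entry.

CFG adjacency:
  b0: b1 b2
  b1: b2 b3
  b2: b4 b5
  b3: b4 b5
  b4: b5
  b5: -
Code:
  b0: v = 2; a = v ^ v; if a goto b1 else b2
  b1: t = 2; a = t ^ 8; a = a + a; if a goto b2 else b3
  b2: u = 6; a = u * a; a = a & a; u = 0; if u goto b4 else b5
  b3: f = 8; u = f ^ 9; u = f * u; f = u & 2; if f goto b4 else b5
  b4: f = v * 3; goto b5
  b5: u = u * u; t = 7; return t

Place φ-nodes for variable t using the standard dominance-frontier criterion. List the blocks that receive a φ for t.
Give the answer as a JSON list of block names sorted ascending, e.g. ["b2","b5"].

Answer: ["b2", "b4", "b5"]

Working:
idom tree: b1←b0 b2←b0 b3←b1 b4←b0 b5←b0
Dom∩ at merges:
  b2: preds {b0,b1}: {b0} ∩ {b0,b1} = {b0}; idom=b0
  b4: preds {b2,b3}: {b0,b2} ∩ {b0,b1,b3} = {b0}; idom=b0
  b5: preds {b2,b3,b4}: {b0,b2} ∩ {b0,b1,b3} ∩ {b0,b4} = {b0}; idom=b0

DF walk-up:
  join b2 pred b0: · stop@b0
  join b2 pred b1: b1 stop@b0
  join b4 pred b2: b2 stop@b0
  join b4 pred b3: b3→b1 stop@b0
  join b5 pred b2: b2 stop@b0
  join b5 pred b3: b3→b1 stop@b0
  join b5 pred b4: b4 stop@b0
  DF(b0)=∅
  DF(b1)={b2,b4,b5}
  DF(b2)={b4,b5}
  DF(b3)={b4,b5}
  DF(b4)={b5}
  DF(b5)=∅

φ for t: defs {b1,b5}
  DF⁺ = {b2,b4,b5}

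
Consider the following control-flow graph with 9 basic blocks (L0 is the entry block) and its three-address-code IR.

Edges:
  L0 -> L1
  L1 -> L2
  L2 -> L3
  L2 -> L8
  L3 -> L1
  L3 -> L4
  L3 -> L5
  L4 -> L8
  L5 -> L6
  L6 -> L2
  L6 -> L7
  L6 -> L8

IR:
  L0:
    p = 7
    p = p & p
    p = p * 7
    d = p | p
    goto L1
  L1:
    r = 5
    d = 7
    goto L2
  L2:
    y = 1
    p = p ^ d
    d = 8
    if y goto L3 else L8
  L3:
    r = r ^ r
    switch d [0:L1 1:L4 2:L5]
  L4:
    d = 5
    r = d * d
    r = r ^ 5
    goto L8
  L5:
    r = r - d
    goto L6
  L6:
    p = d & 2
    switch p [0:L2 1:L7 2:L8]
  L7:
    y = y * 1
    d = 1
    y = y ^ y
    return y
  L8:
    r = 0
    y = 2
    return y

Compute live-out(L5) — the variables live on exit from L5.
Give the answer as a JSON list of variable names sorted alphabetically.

Block summaries:
  L0: {d,p} / ∅
  L1: {d,r} / ∅
  L2: {d,p,y} / {d,p}
  L3: {r} / {d,r}
  L4: {d,r} / ∅
  L5: {r} / {d,r}
  L6: {p} / {d}
  L7: {d,y} / {y}
  L8: {r,y} / ∅

Live sets:
  L0: in=∅ out={p}
  L1: in={p} out={d,p,r}
  L2: in={d,p,r} out={d,p,r,y}
  L3: in={d,p,r,y} out={d,p,r,y}
  L4: in=∅ out=∅
  L5: in={d,r,y} out={d,r,y}
  L6: in={d,r,y} out={d,p,r,y}
  L7: in={y} out=∅
  L8: in=∅ out=∅

live-out(L5) = ["d", "r", "y"]

Answer: ["d", "r", "y"]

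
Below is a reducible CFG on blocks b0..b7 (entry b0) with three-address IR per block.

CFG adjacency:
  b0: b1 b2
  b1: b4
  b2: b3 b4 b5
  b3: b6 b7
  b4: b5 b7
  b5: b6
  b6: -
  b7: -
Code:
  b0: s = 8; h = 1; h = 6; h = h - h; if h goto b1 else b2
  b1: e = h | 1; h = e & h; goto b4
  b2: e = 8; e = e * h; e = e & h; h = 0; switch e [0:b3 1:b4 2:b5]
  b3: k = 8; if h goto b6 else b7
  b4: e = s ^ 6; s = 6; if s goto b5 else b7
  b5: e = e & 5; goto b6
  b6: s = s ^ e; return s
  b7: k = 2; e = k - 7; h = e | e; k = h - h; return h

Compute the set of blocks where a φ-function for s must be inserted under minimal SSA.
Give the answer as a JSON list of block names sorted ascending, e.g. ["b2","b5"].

Answer: ["b5", "b6", "b7"]

Analysis:
idom tree: b1←b0 b2←b0 b3←b2 b4←b0 b5←b0 b6←b0 b7←b0
Join-block Dom:
  b4: preds {b1,b2}: {b0,b1} ∩ {b0,b2} = {b0}; idom=b0
  b5: preds {b2,b4}: {b0,b2} ∩ {b0,b4} = {b0}; idom=b0
  b6: preds {b3,b5}: {b0,b2,b3} ∩ {b0,b5} = {b0}; idom=b0
  b7: preds {b3,b4}: {b0,b2,b3} ∩ {b0,b4} = {b0}; idom=b0

Frontier:
  join b4 pred b1: b1 stop@b0
  join b4 pred b2: b2 stop@b0
  join b5 pred b2: b2 stop@b0
  join b5 pred b4: b4 stop@b0
  join b6 pred b3: b3→b2 stop@b0
  join b6 pred b5: b5 stop@b0
  join b7 pred b3: b3→b2 stop@b0
  join b7 pred b4: b4 stop@b0
  b0 → ∅
  b1 → {b4}
  b2 → {b4,b5,b6,b7}
  b3 → {b6,b7}
  b4 → {b5,b7}
  b5 → {b6}
  b6 → ∅
  b7 → ∅

φ for s: defs {b0,b4,b6}
  DF⁺ = {b5,b6,b7}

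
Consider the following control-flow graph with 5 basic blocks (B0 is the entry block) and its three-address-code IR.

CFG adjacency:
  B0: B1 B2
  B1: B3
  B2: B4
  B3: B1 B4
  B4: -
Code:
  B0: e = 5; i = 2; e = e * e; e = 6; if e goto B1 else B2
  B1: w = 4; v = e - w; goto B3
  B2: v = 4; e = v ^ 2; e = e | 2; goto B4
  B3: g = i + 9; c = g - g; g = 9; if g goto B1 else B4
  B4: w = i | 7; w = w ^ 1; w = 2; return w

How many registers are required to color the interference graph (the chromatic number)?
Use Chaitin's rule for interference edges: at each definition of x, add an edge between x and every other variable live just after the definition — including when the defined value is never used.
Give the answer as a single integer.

def/use:
  B0: def={e,i} ue=∅
  B1: def={v,w} ue={e}
  B2: def={e,v} ue=∅
  B3: def={c,g} ue={i}
  B4: def={w} ue={i}

Live sets:
  B0: in=∅ out={e,i}
  B1: in={e,i} out={e,i}
  B2: in={i} out={i}
  B3: in={e,i} out={e,i}
  B4: in={i} out=∅

Conflict graph:
  c↔{e,i}
  e↔{c,g,i,v,w}
  g↔{e,i}
  i↔{c,e,g,v,w}
  v↔{e,i}
  w↔{e,i}

Chromatic number:
  clique {c,e,i} ⇒ need ≥ 3
  assign c→r2 e→r0 g→r2 i→r1 v→r2 w→r2 — no edge inside a register ⇒ χ ≤ 3
  χ = 3

Answer: 3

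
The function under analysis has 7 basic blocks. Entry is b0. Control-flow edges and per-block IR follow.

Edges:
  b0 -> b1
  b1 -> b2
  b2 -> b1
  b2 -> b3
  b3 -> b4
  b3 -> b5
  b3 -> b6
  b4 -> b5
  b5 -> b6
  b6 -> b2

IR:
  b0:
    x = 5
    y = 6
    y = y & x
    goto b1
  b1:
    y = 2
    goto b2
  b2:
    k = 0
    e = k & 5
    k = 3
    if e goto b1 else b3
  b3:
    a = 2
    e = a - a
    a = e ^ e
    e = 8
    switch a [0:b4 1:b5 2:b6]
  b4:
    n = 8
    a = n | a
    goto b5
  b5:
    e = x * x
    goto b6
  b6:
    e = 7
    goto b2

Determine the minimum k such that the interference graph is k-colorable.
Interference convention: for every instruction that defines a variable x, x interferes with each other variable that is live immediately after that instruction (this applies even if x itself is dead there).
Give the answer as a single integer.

Per-block:
  b0: {x,y} / ∅
  b1: {y} / ∅
  b2: {e,k} / ∅
  b3: {a,e} / ∅
  b4: {a,n} / {a}
  b5: {e} / {x}
  b6: {e} / ∅

Live sets:
  b0 li=∅ lo={x}
  b1 li={x} lo={x}
  b2 li={x} lo={x}
  b3 li={x} lo={a,x}
  b4 li={a,x} lo={x}
  b5 li={x} lo={x}
  b6 li={x} lo={x}

Interference:
  a↔{e,n,x}
  e↔{a,k,x}
  k↔{e,x}
  n↔{a,x}
  x↔{a,e,k,n,y}
  y↔{x}

Chromatic number:
  lower bound: {a,e,x} mutually conflict ⇒ χ ≥ 3
  assign a→r1 e→r2 k→r1 n→r2 x→r0 y→r1 — no edge inside a register ⇒ χ ≤ 3
  χ = 3

Answer: 3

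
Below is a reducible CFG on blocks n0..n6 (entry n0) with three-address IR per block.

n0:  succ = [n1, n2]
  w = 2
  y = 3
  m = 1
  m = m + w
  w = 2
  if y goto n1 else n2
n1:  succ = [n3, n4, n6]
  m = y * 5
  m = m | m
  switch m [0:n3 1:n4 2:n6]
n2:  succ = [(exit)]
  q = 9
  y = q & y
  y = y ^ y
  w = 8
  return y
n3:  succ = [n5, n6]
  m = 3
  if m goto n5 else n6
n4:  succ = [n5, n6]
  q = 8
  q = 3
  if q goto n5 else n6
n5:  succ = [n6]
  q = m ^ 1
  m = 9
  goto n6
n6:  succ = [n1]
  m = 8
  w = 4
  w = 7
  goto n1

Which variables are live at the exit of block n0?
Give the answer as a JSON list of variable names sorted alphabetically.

Answer: ["y"]

Derivation:
Block summaries:
  n0 def {m,w,y} use ∅
  n1 def {m} use {y}
  n2 def {q,w,y} use {y}
  n3 def {m} use ∅
  n4 def {q} use ∅
  n5 def {m,q} use {m}
  n6 def {m,w} use ∅

Live sets:
  n0 li=∅ lo={y}
  n1 li={y} lo={m,y}
  n2 li={y} lo=∅
  n3 li={y} lo={m,y}
  n4 li={m,y} lo={m,y}
  n5 li={m,y} lo={y}
  n6 li={y} lo={y}

live-out(n0) = ["y"]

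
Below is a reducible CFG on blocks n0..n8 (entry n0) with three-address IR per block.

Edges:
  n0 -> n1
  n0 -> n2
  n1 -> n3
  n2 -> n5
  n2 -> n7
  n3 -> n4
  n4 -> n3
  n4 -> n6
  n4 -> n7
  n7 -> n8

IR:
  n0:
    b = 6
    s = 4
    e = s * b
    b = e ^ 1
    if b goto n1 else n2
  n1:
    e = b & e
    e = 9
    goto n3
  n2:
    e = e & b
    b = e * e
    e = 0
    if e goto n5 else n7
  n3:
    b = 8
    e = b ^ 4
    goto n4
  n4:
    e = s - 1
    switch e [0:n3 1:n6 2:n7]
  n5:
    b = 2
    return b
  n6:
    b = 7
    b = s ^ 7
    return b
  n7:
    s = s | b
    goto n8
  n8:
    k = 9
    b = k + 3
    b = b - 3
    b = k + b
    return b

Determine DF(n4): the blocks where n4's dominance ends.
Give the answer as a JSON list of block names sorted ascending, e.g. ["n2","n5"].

Answer: ["n3", "n7"]

Derivation:
idom tree: n1←n0 n2←n0 n3←n1 n4←n3 n5←n2 n6←n4 n7←n0 n8←n7
Dom at joins:
  n3: preds {n1,n4}: {n0,n1} ∩ {n0,n1,n3,n4} = {n0,n1}; idom=n1
  n7: preds {n2,n4}: {n0,n2} ∩ {n0,n1,n3,n4} = {n0}; idom=n0

Frontier:
  join n3 pred n1: · stop@n1
  join n3 pred n4: n4→n3 stop@n1
  join n7 pred n2: n2 stop@n0
  join n7 pred n4: n4→n3→n1 stop@n0
  n0: DF=∅
  n1: DF={n7}
  n2: DF={n7}
  n3: DF={n3,n7}
  n4: DF={n3,n7}
  n5: DF=∅
  n6: DF=∅
  n7: DF=∅
  n8: DF=∅

DF(n4) = ["n3", "n7"]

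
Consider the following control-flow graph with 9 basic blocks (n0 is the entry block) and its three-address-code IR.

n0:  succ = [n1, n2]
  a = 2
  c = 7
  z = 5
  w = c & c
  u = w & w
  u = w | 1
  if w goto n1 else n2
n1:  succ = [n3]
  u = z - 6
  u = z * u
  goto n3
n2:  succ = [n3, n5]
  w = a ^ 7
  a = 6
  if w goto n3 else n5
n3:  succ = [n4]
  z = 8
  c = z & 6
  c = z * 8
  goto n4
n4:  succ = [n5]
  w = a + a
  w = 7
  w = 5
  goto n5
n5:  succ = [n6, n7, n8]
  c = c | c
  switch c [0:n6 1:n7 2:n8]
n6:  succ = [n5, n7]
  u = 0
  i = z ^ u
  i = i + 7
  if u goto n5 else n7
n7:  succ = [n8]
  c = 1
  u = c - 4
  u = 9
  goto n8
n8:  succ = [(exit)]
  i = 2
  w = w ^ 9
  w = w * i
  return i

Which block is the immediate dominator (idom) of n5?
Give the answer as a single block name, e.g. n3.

idom tree: n1←n0 n2←n0 n3←n0 n4←n3 n5←n0 n6←n5 n7←n5 n8←n5
Dom∩ at merges:
  n3: preds {n1,n2}: {n0,n1} ∩ {n0,n2} = {n0}; idom=n0
  n5: preds {n2,n4,n6}: {n0,n2} ∩ {n0,n3,n4} ∩ {n0,n5,n6} = {n0}; idom=n0
  n7: preds {n5,n6}: {n0,n5} ∩ {n0,n5,n6} = {n0,n5}; idom=n5
  n8: preds {n5,n7}: {n0,n5} ∩ {n0,n5,n7} = {n0,n5}; idom=n5

idom(n5) = n0

Answer: n0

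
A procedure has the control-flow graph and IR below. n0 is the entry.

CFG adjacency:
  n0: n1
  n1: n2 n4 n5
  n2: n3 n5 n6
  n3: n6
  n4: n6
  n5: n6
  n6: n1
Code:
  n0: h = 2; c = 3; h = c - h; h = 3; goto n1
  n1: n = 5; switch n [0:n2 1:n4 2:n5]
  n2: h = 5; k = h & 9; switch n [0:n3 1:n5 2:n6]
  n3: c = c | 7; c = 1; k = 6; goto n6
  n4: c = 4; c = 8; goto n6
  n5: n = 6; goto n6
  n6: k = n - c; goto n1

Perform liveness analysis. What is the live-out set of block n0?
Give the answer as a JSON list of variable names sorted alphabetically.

Per-block:
  n0: {c,h} / ∅
  n1: {n} / ∅
  n2: {h,k} / {n}
  n3: {c,k} / {c}
  n4: {c} / ∅
  n5: {n} / ∅
  n6: {k} / {c,n}

Live sets:
  live n0: ∅→{c}
  live n1: {c}→{c,n}
  live n2: {c,n}→{c,n}
  live n3: {c,n}→{c,n}
  live n4: {n}→{c,n}
  live n5: {c}→{c,n}
  live n6: {c,n}→{c}

live-out(n0) = ["c"]

Answer: ["c"]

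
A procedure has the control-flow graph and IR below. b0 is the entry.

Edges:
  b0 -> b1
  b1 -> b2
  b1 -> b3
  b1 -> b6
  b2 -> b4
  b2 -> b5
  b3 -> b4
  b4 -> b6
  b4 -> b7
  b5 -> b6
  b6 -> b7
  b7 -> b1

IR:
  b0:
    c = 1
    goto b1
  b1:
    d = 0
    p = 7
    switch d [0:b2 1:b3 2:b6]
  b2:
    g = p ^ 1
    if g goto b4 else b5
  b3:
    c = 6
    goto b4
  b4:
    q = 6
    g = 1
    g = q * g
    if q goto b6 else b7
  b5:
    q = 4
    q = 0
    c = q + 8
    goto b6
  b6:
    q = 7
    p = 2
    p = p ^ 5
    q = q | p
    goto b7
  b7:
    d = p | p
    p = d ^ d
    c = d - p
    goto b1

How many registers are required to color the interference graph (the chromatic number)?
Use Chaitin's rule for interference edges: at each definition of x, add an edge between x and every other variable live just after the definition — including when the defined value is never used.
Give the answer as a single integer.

def/use:
  b0: def={c} ue=∅
  b1: def={d,p} ue=∅
  b2: def={g} ue={p}
  b3: def={c} ue=∅
  b4: def={g,q} ue=∅
  b5: def={c,q} ue=∅
  b6: def={p,q} ue=∅
  b7: def={c,d,p} ue={p}

Backward fixpoint:
  b0 li=∅ lo=∅
  b1 li=∅ lo={p}
  b2 li={p} lo={p}
  b3 li={p} lo={p}
  b4 li={p} lo={p}
  b5 li=∅ lo=∅
  b6 li=∅ lo={p}
  b7 li={p} lo=∅

Conflict graph:
  c — {p}
  d — {p}
  g — {p,q}
  p — {c,d,g,q}
  q — {g,p}

Registers:
  {g,p,q} pairwise interfere (3-clique) ⇒ χ ≥ 3
  assign c→c1 d→c1 g→c1 p→c0 q→c2 — no edge inside a register ⇒ χ ≤ 3
  χ = 3

Answer: 3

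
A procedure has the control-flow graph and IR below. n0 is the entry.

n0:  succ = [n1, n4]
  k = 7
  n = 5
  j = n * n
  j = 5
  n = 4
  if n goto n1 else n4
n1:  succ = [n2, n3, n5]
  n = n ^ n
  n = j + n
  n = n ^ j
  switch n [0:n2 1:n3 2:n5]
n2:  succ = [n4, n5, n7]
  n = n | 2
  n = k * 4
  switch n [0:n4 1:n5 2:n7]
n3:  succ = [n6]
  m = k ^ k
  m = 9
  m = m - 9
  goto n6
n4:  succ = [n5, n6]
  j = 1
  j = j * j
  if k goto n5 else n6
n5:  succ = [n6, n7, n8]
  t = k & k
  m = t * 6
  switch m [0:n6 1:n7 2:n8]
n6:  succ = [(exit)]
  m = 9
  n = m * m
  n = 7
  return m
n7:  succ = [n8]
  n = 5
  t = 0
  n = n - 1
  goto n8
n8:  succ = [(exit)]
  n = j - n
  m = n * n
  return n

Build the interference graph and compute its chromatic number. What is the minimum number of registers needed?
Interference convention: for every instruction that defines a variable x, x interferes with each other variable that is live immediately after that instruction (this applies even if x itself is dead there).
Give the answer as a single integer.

def/use:
  n0: {j,k,n} / ∅
  n1: {n} / {j,n}
  n2: {n} / {k,n}
  n3: {m} / {k}
  n4: {j} / {k}
  n5: {m,t} / {k}
  n6: {m,n} / ∅
  n7: {n,t} / ∅
  n8: {m,n} / {j,n}

Backward fixpoint:
  live n0: ∅→{j,k,n}
  live n1: {j,k,n}→{j,k,n}
  live n2: {j,k,n}→{j,k,n}
  live n3: {k}→∅
  live n4: {k,n}→{j,k,n}
  live n5: {j,k,n}→{j,n}
  live n6: ∅→∅
  live n7: {j}→{j,n}
  live n8: {j,n}→∅

Interference:
  j↔{k,m,n,t}
  k↔{j,n}
  m↔{j,n}
  n↔{j,k,m,t}
  t↔{j,n}

Registers:
  {j,k,n} pairwise interfere (3-clique) ⇒ χ ≥ 3
  assign j→c0 k→c2 m→c2 n→c1 t→c2 — no edge inside a register ⇒ χ ≤ 3
  χ = 3

Answer: 3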